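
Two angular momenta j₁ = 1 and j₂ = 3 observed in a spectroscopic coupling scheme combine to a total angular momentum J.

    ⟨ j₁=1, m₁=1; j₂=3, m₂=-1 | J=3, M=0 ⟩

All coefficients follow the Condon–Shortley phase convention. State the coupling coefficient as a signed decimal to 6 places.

+0.707107

triangle: 1!*1!*5!/8! = 120/40320
(j±m)!: 2!*0!*2!*4!*3!*3! = 3456
prefactor² = (2J+1)*Δ*N² = 72
  k=0: +1/(0!*1!*0!*2!*1!*3!) = 1/12
Σ = 1/12  ⇒  CG² = 72*(1/12)² = 1/2
CG = +√(1/2) = +0.707107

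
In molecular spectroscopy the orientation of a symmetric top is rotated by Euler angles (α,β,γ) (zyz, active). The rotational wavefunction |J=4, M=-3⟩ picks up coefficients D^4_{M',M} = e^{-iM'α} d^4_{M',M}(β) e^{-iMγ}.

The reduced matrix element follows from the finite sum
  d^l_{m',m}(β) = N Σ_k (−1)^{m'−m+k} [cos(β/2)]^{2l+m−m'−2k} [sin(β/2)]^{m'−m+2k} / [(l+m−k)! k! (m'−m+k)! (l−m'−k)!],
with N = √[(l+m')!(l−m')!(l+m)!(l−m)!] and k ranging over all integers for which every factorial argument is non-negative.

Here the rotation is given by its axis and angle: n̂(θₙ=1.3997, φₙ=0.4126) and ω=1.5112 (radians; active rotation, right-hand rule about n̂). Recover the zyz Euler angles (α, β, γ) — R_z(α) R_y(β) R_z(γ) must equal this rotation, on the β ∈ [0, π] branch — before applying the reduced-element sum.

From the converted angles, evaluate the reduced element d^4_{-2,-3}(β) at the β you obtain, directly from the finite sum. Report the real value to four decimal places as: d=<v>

Axis–angle → zyz. n̂ = (sinθₙcosφₙ, sinθₙsinφₙ, cosθₙ) = (+0.902705, +0.395137, +0.170263), ω = 1.5112.
R = I cosω + sinω [n̂]ₓ + (1−cosω) n̂n̂ᵀ gives
  R = [+0.825903, +0.165487, +0.538979; +0.505408, +0.206395, -0.837833; -0.249893, +0.964373, +0.086824]
β = atan2(√(R₁₃²+R₂₃²), R₃₃) = 1.483863; α = atan2(R₂₃, R₁₃) mod 2π = 5.284041; γ = atan2(R₃₂, −R₃₁) mod 2π = 1.317248
d^4_{-2,-3}(β=1.4839) via the finite sum:
c=cos(1.483863/2)=0.737165, s=sin(1.483863/2)=0.675713; N=√[2·720·1·5040]=2693.993318
k∈{0,1} keeps every argument non-negative
  k=0: (−1)^1·2693.9933/(720)·0.7372^7·0.6757^1 = -0.299074
  k=1: (−1)^2·2693.9933/(240)·0.7372^5·0.6757^3 = +0.753868
d^4_{-2,-3}(1.4839) = -0.299074 +0.753868 = +0.454794

d=0.4548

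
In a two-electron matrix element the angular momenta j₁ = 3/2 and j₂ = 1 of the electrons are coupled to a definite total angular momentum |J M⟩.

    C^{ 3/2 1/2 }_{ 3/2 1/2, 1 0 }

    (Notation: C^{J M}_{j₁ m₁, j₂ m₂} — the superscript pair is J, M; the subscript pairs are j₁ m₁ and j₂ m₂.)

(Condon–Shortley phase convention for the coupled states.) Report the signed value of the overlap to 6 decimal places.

√[4·1!2!1!/5! · 2!1!1!1!2!1!] = √(4/15)
  +(−1)^0/∏(0,1,1,1,1,0)! = 1  (running 1)
  +(−1)^1/∏(1,0,0,0,2,1)! = -1/2  (running 1/2)
⟨..|..⟩ = √(4/15)·(1/2) = +0.258199

+0.258199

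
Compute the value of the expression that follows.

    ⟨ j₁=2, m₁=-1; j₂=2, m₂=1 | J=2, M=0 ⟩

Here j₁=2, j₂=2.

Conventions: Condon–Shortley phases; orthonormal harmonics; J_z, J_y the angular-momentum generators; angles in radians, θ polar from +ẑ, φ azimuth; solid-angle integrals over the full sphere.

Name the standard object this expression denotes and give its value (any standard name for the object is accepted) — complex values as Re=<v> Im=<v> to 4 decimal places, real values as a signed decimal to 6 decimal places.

This is a Clebsch–Gordan (vector-coupling) coefficient.
triangle: 2!*2!*2!/7! = 8/5040
(j±m)!: 1!*3!*3!*1!*2!*2! = 144
prefactor² = (2J+1)*Δ*N² = 8/7
  k=1: −1/(1!*1!*2!*2!*0!*0!) = -1/4
  k=2: +1/(2!*0!*1!*1!*1!*1!) = 1/2
Σ = 1/4  ⇒  CG² = 8/7*(1/4)² = 1/14
CG = +√(1/14) = +0.267261

Clebsch–Gordan coefficient, +√(1/14) ≈ +0.267261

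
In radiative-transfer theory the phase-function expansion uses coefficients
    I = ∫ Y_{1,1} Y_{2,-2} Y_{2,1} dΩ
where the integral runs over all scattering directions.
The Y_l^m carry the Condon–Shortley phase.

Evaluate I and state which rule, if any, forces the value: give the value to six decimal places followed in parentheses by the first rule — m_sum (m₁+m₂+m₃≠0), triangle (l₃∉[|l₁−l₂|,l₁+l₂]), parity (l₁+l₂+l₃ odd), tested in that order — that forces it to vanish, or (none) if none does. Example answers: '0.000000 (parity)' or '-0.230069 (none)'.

Σlᵢ=5 odd — θ-integrand is odd under cosθ→−cosθ; I=0

0.000000 (parity)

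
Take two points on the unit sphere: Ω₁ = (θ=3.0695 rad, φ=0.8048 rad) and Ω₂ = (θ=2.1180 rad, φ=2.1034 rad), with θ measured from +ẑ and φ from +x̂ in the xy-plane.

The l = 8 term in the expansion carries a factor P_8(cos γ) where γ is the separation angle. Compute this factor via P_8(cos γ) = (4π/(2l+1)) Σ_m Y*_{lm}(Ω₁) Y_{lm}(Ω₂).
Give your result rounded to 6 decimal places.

Term-by-term m-sum for l=8 (normalisation 4π/17 = 0.739198):
  [-8]  conj(Y_{8,-8})(Ω₁) = (0.000000, 0.000000) ; Y_{8,-8}(Ω₂) = (-0.063623, 0.131187) ; Δ = (-0.000000, 0.000000)
  [-7]  conj(Y_{8,-7})(Ω₁) = (-0.000000, 0.000000) ; Y_{8,-7}(Ω₂) = (0.196695, 0.295919) ; Δ = (-0.000000, -0.000000)
  [-6]  conj(Y_{8,-6})(Ω₁) = (0.000000, -0.000001) ; Y_{8,-6}(Ω₂) = (0.446221, -0.024133) ; Δ = (0.000000, -0.000000)
  [-5]  conj(Y_{8,-5})(Ω₁) = (0.000012, 0.000014) ; Y_{8,-5}(Ω₂) = (0.093866, -0.180929) ; Δ = (0.000004, -0.000001)
  [-4]  conj(Y_{8,-4})(Ω₁) = (-0.000358, -0.000028) ; Y_{8,-4}(Ω₂) = (0.121779, 0.194405) ; Δ = (-0.000038, -0.000073)
  [-3]  conj(Y_{8,-3})(Ω₁) = (0.003826, -0.003405) ; Y_{8,-3}(Ω₂) = (0.333980, -0.009025) ; Δ = (0.001247, -0.001172)
  [-2]  conj(Y_{8,-2})(Ω₁) = (-0.002019, 0.051997) ; Y_{8,-2}(Ω₂) = (-0.033121, 0.059830) ; Δ = (-0.003044, -0.001843)
  [-1]  conj(Y_{8,-1})(Ω₁) = (-0.235371, -0.244686) ; Y_{8,-1}(Ω₂) = (0.174846, 0.296641) ; Δ = (0.031430, -0.112603)
  [+0]  conj(Y_{8,0})(Ω₁) = (1.056791, -0.000000) ; Y_{8,0}(Ω₂) = (-0.017981, 0.000000) ; Δ = (-0.019002, 0.000000)
  [+1]  conj(Y_{8,1})(Ω₁) = (0.235371, -0.244686) ; Y_{8,1}(Ω₂) = (-0.174846, 0.296641) ; Δ = (0.031430, 0.112603)
  [+2]  conj(Y_{8,2})(Ω₁) = (-0.002019, -0.051997) ; Y_{8,2}(Ω₂) = (-0.033121, -0.059830) ; Δ = (-0.003044, 0.001843)
  [+3]  conj(Y_{8,3})(Ω₁) = (-0.003826, -0.003405) ; Y_{8,3}(Ω₂) = (-0.333980, -0.009025) ; Δ = (0.001247, 0.001172)
  [+4]  conj(Y_{8,4})(Ω₁) = (-0.000358, 0.000028) ; Y_{8,4}(Ω₂) = (0.121779, -0.194405) ; Δ = (-0.000038, 0.000073)
  [+5]  conj(Y_{8,5})(Ω₁) = (-0.000012, 0.000014) ; Y_{8,5}(Ω₂) = (-0.093866, -0.180929) ; Δ = (0.000004, 0.000001)
  [+6]  conj(Y_{8,6})(Ω₁) = (0.000000, 0.000001) ; Y_{8,6}(Ω₂) = (0.446221, 0.024133) ; Δ = (0.000000, 0.000000)
  [+7]  conj(Y_{8,7})(Ω₁) = (0.000000, 0.000000) ; Y_{8,7}(Ω₂) = (-0.196695, 0.295919) ; Δ = (-0.000000, 0.000000)
  [+8]  conj(Y_{8,8})(Ω₁) = (0.000000, -0.000000) ; Y_{8,8}(Ω₂) = (-0.063623, -0.131187) ; Δ = (-0.000000, -0.000000)
Accumulated sum (0.040195, -0.000000); after 4π/(2l+1) scaling, (0.029712, -0.000000) ⇒ P_8 = 0.029712

0.029712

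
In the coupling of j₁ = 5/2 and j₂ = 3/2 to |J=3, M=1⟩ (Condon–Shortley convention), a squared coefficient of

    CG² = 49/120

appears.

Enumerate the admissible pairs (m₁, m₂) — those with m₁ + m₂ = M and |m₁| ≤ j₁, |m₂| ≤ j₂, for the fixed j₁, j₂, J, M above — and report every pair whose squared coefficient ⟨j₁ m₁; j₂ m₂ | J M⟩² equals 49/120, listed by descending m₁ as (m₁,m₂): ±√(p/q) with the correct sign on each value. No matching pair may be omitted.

Admissible pairs with m₁+m₂ = M = 1: (-1/2,3/2), (1/2,1/2), (3/2,-1/2), (5/2,-3/2)
  (m₁,m₂)=(5/2,-3/2): CG² = 1/8, CG = +√(1/8)
  (m₁,m₂)=(3/2,-1/2): CG² = 49/120, CG = +√(49/120)   ← matches the target
  (m₁,m₂)=(1/2,1/2): CG² = 1/60, CG = −√(1/60)
  (m₁,m₂)=(-1/2,3/2): CG² = 9/20, CG = −√(9/20)
Pairs with CG² = 49/120: (3/2,-1/2): +√(49/120)

(3/2,-1/2): +√(49/120)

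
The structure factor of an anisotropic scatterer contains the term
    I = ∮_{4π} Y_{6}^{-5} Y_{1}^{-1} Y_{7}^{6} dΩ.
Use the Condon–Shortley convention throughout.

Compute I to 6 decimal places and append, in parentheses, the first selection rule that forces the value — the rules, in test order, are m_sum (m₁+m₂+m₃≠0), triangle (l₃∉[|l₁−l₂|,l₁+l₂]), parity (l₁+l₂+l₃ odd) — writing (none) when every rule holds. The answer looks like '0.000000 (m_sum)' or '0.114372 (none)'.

m-sum 0 ✓  L=14 even ✓  5≤7≤7 ✓
Π(2lᵢ+1) = 13×3×15 = 585
triangle coeff Δ(6,1,7) = 1/1365
Σ_t [0,0]: t=0:+1/518400 = 1/518400
(3j)²=7/195 [(6 1 7; 0 0 0)], sign=-1
Σ_t [0,0]: t=0:+1/79833600 = 1/79833600
(3j)²=2/35 [(6 1 7; -5 -1 6)], sign=-1
⇒ 4πI² = 6/5
I = (+1)√(6/5/(4π)) = 0.30901936
No selection rule forces the value: the integral is nonzero (none).

0.309019 (none)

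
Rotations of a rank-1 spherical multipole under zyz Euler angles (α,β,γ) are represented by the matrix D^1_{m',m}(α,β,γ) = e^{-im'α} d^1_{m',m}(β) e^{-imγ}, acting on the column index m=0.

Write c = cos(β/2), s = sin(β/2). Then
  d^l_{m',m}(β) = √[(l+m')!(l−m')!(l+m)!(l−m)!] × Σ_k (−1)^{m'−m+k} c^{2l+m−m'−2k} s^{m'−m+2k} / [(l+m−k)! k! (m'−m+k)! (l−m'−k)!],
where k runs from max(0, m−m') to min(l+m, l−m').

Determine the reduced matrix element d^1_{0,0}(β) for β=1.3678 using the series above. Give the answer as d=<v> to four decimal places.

d=0.2016

d^1_{0,0}(β=1.3678) via the finite sum:
With c≡cos(β/2)=0.775115 and s≡sin(β/2)=0.631821, N=[1·1·1·1]^{1/2}=1.000000
Admissible k: 0..1 (factorial args all ≥0)
  k=0: (−1)^0·1.0000/(1)·0.7751^2·0.6318^0 = +0.600803
  k=1: (−1)^1·1.0000/(1)·0.7751^0·0.6318^2 = -0.399197
d^1_{0,0}(1.3678) = +0.600803 -0.399197 = +0.201605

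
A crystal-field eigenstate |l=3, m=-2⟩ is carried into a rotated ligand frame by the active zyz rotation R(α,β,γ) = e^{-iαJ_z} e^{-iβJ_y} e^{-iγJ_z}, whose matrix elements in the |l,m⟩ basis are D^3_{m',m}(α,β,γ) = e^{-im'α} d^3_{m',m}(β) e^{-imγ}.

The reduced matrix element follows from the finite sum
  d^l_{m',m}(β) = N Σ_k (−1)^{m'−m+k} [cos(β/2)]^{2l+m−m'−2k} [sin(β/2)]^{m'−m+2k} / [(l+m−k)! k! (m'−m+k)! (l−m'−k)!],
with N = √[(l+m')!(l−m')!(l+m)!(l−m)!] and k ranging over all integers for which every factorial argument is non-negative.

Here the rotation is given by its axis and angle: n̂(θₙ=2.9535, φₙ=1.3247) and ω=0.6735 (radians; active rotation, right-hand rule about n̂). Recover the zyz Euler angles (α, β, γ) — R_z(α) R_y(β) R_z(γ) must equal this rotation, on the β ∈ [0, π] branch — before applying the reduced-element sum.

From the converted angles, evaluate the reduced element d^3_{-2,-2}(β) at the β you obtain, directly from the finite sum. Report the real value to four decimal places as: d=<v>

d=0.9697

Axis–angle → zyz. n̂ = (sinθₙcosφₙ, sinθₙsinφₙ, cosθₙ) = (+0.045553, +0.181352, -0.982363), ω = 0.6735.
R = I cosω + sinω [n̂]ₓ + (1−cosω) n̂n̂ᵀ gives
  R = [+0.782097, +0.614529, +0.103342; -0.610921, +0.788825, -0.067314; -0.122885, -0.010488, +0.992365]
β = atan2(√(R₁₃²+R₂₃²), R₃₃) = 0.123647; α = atan2(R₂₃, R₁₃) mod 2π = 5.705850; γ = atan2(R₃₂, −R₃₁) mod 2π = 6.198043
d^3_{-2,-2}(β=0.1236) via the finite sum:
c=cos(0.123647/2)=0.998090, s=sin(0.123647/2)=0.061784; N=√[1·120·1·120]=120.000000
k: max(0,(-2)−(-2))=0 … min(3+(-2),3−(-2))=1
  k=0: (−1)^0·120.0000/(120)·0.9981^6·0.0618^0 = +0.988592
  k=1: (−1)^1·120.0000/(24)·0.9981^4·0.0618^2 = -0.018941
d^3_{-2,-2}(0.1236) = +0.988592 -0.018941 = +0.969651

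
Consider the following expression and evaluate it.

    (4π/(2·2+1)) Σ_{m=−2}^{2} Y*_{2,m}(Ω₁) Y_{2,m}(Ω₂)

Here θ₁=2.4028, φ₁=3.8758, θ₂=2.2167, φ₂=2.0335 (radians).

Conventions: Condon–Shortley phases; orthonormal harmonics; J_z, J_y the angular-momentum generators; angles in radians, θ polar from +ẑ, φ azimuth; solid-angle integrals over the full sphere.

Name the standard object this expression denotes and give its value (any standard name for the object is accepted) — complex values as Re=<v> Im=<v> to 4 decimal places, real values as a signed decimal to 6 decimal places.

Legendre polynomial (addition theorem), -0.364300

This sum is the spherical-harmonic addition theorem: it equals the Legendre polynomial P_l(cos γ) of the angle γ between the two directions.
Expand P_2 via completeness: Σ_{m} conj(Y_{2,m}) at Ω₁ times Y_{2,m} at Ω₂ —
  term(m=-2) = (-0.036940, -0.022294)   from Y*(Ω₁)=(0.017902, 0.174243), Y(Ω₂)=(-0.148166, 0.196780)
  term(m=-1) = (-0.038300, 0.137584)   from Y*(Ω₁)=(0.285511, 0.257680), Y(Ω₂)=(0.165754, 0.332292)
  term(m=+0) = (0.005530, 0.000000)   from Y*(Ω₁)=(0.201729, -0.000000), Y(Ω₂)=(0.027415, 0.000000)
  term(m=+1) = (-0.038300, -0.137584)   from Y*(Ω₁)=(-0.285511, 0.257680), Y(Ω₂)=(-0.165754, 0.332292)
  term(m=+2) = (-0.036940, 0.022294)   from Y*(Ω₁)=(0.017902, -0.174243), Y(Ω₂)=(-0.148166, -0.196780)
Σ over m = (-0.144950, -0.000000); ×(4π/5) → (-0.364300, -0.000000). Real part: -0.364300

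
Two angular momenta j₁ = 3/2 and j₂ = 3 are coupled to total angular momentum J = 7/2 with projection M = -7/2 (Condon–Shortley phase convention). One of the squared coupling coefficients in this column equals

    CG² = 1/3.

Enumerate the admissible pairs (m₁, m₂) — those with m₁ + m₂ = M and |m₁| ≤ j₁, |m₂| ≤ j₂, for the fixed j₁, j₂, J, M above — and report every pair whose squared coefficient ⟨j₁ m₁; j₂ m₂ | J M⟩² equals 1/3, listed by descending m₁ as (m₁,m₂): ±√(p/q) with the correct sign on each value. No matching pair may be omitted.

Admissible pairs with m₁+m₂ = M = -7/2: (-3/2,-2), (-1/2,-3)
  (m₁,m₂)=(-1/2,-3): CG² = 2/3, CG = +√(2/3)
  (m₁,m₂)=(-3/2,-2): CG² = 1/3, CG = −√(1/3)   ← matches the target
Pairs with CG² = 1/3: (-3/2,-2): −√(1/3)

(-3/2,-2): −√(1/3)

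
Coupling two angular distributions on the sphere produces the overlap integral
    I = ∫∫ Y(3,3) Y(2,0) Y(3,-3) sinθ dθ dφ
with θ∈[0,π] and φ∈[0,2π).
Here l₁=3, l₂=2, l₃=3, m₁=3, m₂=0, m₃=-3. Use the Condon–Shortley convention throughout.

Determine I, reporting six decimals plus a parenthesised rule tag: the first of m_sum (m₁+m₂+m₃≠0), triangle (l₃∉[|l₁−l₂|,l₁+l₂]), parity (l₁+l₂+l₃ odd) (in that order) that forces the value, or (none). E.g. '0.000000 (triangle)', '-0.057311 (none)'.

m-sum 0 ✓  L=8 even ✓  1≤3≤5 ✓
Π(2lᵢ+1) = 7×5×7 = 245
triangle coeff Δ(3,2,3) = 1/3780
Σ_t [0,2]: t=0:+1/24 t=1:−1/4 t=2:+1/24 = -1/6
(3j)²=4/105 [(3 2 3; 0 0 0)], sign=+1
Σ_t [0,0]: t=0:+1/96 = 1/96
(3j)²=5/84 [(3 2 3; 3 0 -3)], sign=+1
⇒ 4πI² = 5/9
I = (+1)√(5/9/(4π)) = 0.21026104
No selection rule forces the value: the integral is nonzero (none).

0.210261 (none)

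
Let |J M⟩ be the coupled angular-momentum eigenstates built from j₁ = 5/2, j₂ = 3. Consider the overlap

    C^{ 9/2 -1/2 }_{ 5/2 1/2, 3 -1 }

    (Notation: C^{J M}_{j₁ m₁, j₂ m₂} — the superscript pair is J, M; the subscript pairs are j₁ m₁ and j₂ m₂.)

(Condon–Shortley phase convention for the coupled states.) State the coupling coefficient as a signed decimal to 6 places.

triangle: 1!*4!*5!/11! = 2880/39916800
(j±m)!: 3!*2!*2!*4!*4!*5! = 1658880
prefactor² = (2J+1)*Δ*N² = 92160/77
  k=0: +1/(0!*1!*2!*2!*2!*3!) = 1/48
  k=1: −1/(1!*0!*1!*1!*3!*4!) = -1/144
Σ = 1/72  ⇒  CG² = 92160/77*(1/72)² = 160/693
CG = +√(160/693) = +0.480500

+√(160/693) = +0.480500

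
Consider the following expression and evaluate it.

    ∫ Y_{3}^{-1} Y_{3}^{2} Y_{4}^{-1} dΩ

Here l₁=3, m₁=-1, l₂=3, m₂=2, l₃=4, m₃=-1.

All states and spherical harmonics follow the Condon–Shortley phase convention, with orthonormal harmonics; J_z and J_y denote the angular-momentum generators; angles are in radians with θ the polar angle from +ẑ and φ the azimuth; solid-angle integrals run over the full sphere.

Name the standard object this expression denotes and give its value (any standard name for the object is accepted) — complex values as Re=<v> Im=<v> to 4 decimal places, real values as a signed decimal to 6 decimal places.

Gaunt coefficient, +0.145070

This is a Gaunt coefficient — the integral of a triple product of spherical harmonics over the sphere.
Checks pass: Σm=0; 10 even; l₃=4∈[0,6].
(2·3+1)(2·3+1)(2·4+1) = 441
Δ: 2! 4! 4! / 11! → 1/34650
sum: t=0:+1/72 t=1:−1/16 t=2:+1/72 = -5/144
3j²(3 3 4; 0 0 0) = Δ·Π!·Σ² = 2/77  (sign -1)
sum: t=1:−1/144 t=2:+1/48 = 1/72
3j²(3 3 4; -1 2 -1) = Δ·Π!·Σ² = 16/693  (sign -1)
combine: 4πI² = 441·2/77·16/693 = 32/121
take √, sign +1: I = 0.14506992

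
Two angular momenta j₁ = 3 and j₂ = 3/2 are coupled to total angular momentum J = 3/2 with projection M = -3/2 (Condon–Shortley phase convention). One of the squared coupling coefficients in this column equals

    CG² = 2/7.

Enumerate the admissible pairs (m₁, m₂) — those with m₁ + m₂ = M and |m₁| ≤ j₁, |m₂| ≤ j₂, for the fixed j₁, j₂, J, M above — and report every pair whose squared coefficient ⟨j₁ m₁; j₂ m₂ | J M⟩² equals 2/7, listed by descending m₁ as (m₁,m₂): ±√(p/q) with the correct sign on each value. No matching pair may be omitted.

(-2,1/2): +√(2/7)

Admissible pairs with m₁+m₂ = M = -3/2: (-3,3/2), (-2,1/2), (-1,-1/2), (0,-3/2)
  (m₁,m₂)=(0,-3/2): CG² = 1/35, CG = +√(1/35)
  (m₁,m₂)=(-1,-1/2): CG² = 4/35, CG = −√(4/35)
  (m₁,m₂)=(-2,1/2): CG² = 2/7, CG = +√(2/7)   ← matches the target
  (m₁,m₂)=(-3,3/2): CG² = 4/7, CG = −√(4/7)
Pairs with CG² = 2/7: (-2,1/2): +√(2/7)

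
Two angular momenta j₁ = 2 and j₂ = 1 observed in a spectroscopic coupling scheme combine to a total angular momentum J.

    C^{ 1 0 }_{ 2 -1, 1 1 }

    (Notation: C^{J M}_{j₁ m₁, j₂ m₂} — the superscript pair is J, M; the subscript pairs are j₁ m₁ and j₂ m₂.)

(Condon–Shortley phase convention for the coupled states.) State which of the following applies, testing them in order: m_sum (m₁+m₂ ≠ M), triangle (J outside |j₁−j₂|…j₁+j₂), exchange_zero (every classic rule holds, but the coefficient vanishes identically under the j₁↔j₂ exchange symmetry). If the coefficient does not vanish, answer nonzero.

m-sum: m₁+m₂ = -1+1 = 0, M = 0  ✓
triangle: |j₁−j₂| = 1 ≤ J = 1 ≤ j₁+j₂ = 3  ✓
exchange: j₁≠j₂ or m₁≠m₂ — the exchange symmetry imposes no constraint here
value check: CG = +√(3/10) = +0.547723 ≠ 0

nonzero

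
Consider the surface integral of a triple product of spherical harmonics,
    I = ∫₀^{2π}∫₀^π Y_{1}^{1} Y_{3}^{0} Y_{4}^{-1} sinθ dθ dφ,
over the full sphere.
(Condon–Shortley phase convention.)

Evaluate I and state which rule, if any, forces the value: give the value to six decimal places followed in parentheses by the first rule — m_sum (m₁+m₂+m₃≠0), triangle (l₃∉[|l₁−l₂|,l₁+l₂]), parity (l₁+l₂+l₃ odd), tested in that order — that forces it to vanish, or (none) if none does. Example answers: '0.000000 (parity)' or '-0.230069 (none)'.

-0.194664 (none)

Checks pass: Σm=0; 8 even; l₃=4∈[2,4].
(2·1+1)(2·3+1)(2·4+1) = 189
Δ: 0! 2! 6! / 9! → 1/252
sum: t=0:+1/36 = 1/36
3j²(1 3 4; 0 0 0) = Δ·Π!·Σ² = 4/63  (sign +1)
sum: t=0:+1/72 = 1/72
3j²(1 3 4; 1 0 -1) = Δ·Π!·Σ² = 5/126  (sign -1)
combine: 4πI² = 189·4/63·5/126 = 10/21
take √, sign -1: I = -0.19466390
No selection rule forces the value: the integral is nonzero (none).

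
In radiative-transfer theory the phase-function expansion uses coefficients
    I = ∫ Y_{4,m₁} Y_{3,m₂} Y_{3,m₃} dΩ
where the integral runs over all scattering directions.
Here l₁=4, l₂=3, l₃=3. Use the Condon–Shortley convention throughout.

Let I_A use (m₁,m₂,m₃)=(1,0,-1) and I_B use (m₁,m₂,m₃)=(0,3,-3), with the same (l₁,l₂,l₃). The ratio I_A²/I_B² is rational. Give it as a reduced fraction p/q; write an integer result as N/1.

Same 4,3,3: normalisation and zero-m 3j drop out of the ratio.
A: Δ: 4! 4! 2! / 11! → 1/34650; sum: t=1:−1/48 t=2:+1/24 t=3:−1/288 = 5/288; 3j²(4 3 3; 1 0 -1) = Δ·Π!·Σ² = 5/462  (sign +1)
B: Δ: 4! 4! 2! / 11! → 1/34650; sum: t=4:+1/1152 = 1/1152; 3j²(4 3 3; 0 3 -3) = Δ·Π!·Σ² = 1/154  (sign +1)
I_A²/I_B² = (5/462)/(1/154) = 5/3

5/3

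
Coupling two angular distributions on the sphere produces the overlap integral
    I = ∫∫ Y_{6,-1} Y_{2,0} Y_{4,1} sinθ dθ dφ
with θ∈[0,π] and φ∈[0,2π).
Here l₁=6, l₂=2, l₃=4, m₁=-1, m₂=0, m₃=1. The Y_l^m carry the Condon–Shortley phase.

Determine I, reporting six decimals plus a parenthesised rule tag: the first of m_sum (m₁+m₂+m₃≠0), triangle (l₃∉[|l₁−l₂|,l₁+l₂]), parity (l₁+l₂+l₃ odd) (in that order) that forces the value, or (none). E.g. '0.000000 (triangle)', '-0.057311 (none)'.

-0.230476 (none)

Checks pass: Σm=0; 12 even; l₃=4∈[4,8].
(2·6+1)(2·2+1)(2·4+1) = 585
Δ: 4! 8! 0! / 13! → 1/6435
sum: t=2:+1/2304 = 1/2304
3j²(6 2 4; 0 0 0) = Δ·Π!·Σ² = 5/143  (sign +1)
sum: t=2:+1/2880 = 1/2880
3j²(6 2 4; -1 0 1) = Δ·Π!·Σ² = 14/429  (sign -1)
combine: 4πI² = 585·5/143·14/429 = 1050/1573
take √, sign -1: I = -0.23047581
No selection rule forces the value: the integral is nonzero (none).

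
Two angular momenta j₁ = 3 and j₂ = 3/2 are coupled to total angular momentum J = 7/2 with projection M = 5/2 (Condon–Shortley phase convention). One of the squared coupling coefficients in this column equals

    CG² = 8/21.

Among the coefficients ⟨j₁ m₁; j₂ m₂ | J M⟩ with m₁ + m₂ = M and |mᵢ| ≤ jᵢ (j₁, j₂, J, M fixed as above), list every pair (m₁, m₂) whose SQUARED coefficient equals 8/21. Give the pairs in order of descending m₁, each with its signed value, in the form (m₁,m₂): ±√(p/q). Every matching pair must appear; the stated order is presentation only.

(3,-1/2): +√(8/21)

Admissible pairs with m₁+m₂ = M = 5/2: (1,3/2), (2,1/2), (3,-1/2)
  (m₁,m₂)=(3,-1/2): CG² = 8/21, CG = +√(8/21)   ← matches the target
  (m₁,m₂)=(2,1/2): CG² = 1/7, CG = +√(1/7)
  (m₁,m₂)=(1,3/2): CG² = 10/21, CG = −√(10/21)
Pairs with CG² = 8/21: (3,-1/2): +√(8/21)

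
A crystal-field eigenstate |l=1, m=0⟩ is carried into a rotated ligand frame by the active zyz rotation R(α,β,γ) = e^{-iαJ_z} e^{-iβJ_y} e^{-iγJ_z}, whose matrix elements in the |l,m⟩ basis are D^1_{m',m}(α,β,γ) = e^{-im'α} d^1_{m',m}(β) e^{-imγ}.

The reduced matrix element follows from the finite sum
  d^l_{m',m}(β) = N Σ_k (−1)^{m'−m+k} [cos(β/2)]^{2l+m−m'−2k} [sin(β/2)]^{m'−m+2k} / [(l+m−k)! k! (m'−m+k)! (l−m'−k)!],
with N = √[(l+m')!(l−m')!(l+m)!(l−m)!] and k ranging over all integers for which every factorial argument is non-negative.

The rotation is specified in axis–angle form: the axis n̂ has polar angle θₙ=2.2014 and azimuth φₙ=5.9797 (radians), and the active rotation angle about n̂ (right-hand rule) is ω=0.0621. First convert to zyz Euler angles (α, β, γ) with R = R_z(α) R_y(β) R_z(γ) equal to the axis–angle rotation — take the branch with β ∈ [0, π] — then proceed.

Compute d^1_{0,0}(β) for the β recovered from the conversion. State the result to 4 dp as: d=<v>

d=0.9987

Axis–angle → zyz. n̂ = (sinθₙcosφₙ, sinθₙsinφₙ, cosθₙ) = (+0.770762, -0.241371, -0.589632), ω = 0.0621.
R = I cosω + sinω [n̂]ₓ + (1−cosω) n̂n̂ᵀ gives
  R = [+0.999218, +0.036234, -0.015856; -0.036951, +0.998185, -0.047559; +0.014103, +0.048108, +0.998743]
β = atan2(√(R₁₃²+R₂₃²), R₃₃) = 0.050154; α = atan2(R₂₃, R₁₃) mod 2π = 4.390592; γ = atan2(R₃₂, −R₃₁) mod 2π = 1.855970
d^1_{0,0}(β=0.0502) via the finite sum:
c=cos(0.050154/2)=0.999686, s=sin(0.050154/2)=0.025074; N=√[1·1·1·1]=1.000000
k: max(0,(0)−(0))=0 … min(1+(0),1−(0))=1
  k=0: (−1)^0·1.0000/(1)·0.9997^2·0.0251^0 = +0.999371
  k=1: (−1)^1·1.0000/(1)·0.9997^0·0.0251^2 = -0.000629
d^1_{0,0}(0.0502) = +0.999371 -0.000629 = +0.998743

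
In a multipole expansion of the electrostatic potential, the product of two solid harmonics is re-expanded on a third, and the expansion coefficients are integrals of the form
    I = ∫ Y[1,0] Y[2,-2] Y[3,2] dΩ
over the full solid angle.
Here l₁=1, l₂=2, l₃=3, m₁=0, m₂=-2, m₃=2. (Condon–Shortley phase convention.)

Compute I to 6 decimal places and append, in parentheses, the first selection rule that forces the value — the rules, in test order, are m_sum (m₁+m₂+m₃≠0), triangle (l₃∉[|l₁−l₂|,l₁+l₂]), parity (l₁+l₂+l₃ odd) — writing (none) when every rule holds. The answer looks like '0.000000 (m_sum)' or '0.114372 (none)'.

0.184674 (none)

Rules hold: Σm=0, L=6 even, 1≤3≤3.
N = 3·5·7 = 105
Δ = 0!·2!·4!/7! = 1/105
Racah Σ t=0..0: t=0:+1/4 = 1/4
⇒ 3j(1 2 3; 0 0 0)² = 3/35, sgn -1
Racah Σ t=0..0: t=0:+1/24 = 1/24
⇒ 3j(1 2 3; 0 -2 2)² = 1/21, sgn -1
4πI² = N·(3j₀)²·(3jₘ)² = 3/7
I = +1·√(0.428571/4π) = 0.18467439
No selection rule forces the value: the integral is nonzero (none).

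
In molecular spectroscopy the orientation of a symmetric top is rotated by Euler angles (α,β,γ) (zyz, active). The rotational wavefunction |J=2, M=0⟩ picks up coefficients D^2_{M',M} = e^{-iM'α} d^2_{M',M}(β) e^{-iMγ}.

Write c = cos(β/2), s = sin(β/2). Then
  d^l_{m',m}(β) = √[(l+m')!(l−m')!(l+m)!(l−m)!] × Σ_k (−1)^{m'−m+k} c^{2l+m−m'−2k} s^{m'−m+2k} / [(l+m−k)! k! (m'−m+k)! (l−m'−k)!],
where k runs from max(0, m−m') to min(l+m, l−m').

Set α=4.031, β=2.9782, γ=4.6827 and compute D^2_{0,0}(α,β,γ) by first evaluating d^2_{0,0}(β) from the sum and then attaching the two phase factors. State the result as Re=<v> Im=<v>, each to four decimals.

D^2_{0,0}(4.0310,2.9782,4.6827) = e^{-i·0·4.0310}·d^2_{0,0}(2.9782)·e^{-i·0·4.6827}. Compute d first:
With c≡cos(β/2)=0.081605 and s≡sin(β/2)=0.996665, N=[2·2·2·2]^{1/2}=4.000000
k: max(0,(0)−(0))=0 … min(2+(0),2−(0))=2
  k=0: (−1)^0·4.0000/(4)·0.0816^4·0.9967^0 = +0.000044
  k=1: (−1)^1·4.0000/(1)·0.0816^2·0.9967^2 = -0.026460
  k=2: (−1)^2·4.0000/(4)·0.0816^0·0.9967^4 = +0.986725
d^2_{0,0}(2.9782) = +0.000044 -0.026460 +0.986725 = +0.960309
D = (+1.000000+0.000000i)·(+0.960309)·(+1.000000+0.000000i) = +0.960309+0.000000i

Re=0.9603 Im=0.0000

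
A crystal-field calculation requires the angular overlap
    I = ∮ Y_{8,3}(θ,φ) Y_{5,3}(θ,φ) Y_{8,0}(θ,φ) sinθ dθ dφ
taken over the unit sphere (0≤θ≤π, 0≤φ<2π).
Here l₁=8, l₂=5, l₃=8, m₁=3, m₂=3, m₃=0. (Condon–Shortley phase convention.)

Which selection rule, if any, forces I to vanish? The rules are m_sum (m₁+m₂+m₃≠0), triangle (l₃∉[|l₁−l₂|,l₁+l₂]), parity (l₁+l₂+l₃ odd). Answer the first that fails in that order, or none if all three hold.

azimuthal sum: 3 + 3 + 0 = 6  ✗
3 ≤ 8 ≤ 13 (triangle on l)
L = 8 + 5 + 8 = 21 (odd)

m_sum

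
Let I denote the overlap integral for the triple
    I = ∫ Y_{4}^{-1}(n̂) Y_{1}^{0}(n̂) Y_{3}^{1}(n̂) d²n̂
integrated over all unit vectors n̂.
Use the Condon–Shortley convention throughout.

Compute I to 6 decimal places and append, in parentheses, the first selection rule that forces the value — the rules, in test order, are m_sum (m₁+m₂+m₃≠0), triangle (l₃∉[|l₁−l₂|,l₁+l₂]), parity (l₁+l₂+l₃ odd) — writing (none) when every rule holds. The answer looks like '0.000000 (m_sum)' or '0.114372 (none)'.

-0.238414 (none)

Rules hold: Σm=0, L=8 even, 3≤3≤5.
N = 9·3·7 = 189
Δ = 2!·6!·0!/9! = 1/252
Racah Σ t=1..1: t=1:−1/36 = -1/36
⇒ 3j(4 1 3; 0 0 0)² = 4/63, sgn +1
Racah Σ t=1..1: t=1:−1/48 = -1/48
⇒ 3j(4 1 3; -1 0 1)² = 5/84, sgn -1
4πI² = N·(3j₀)²·(3jₘ)² = 5/7
I = -1·√(0.714286/4π) = -0.23841361
No selection rule forces the value: the integral is nonzero (none).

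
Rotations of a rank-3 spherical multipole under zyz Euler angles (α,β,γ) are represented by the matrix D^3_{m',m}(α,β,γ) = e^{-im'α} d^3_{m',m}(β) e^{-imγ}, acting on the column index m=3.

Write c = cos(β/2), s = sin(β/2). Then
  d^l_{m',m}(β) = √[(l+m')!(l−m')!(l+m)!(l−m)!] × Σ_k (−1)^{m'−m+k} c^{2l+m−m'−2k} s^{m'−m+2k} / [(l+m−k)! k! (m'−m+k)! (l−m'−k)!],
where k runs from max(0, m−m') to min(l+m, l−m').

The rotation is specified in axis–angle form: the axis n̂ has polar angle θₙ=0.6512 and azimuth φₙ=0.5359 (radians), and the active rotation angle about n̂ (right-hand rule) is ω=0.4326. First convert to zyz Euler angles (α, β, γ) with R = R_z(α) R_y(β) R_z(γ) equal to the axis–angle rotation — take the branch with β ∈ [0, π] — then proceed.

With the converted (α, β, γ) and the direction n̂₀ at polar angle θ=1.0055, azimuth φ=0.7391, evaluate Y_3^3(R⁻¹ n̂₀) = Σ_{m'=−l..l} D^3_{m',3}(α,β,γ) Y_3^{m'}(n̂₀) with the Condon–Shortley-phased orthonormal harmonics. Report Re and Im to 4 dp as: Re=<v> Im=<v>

Re=0.0237 Im=-0.2640

Axis–angle → zyz. n̂ = (sinθₙcosφₙ, sinθₙsinφₙ, cosθₙ) = (+0.521166, +0.309505, +0.795357), ω = 0.4326.
R = I cosω + sinω [n̂]ₓ + (1−cosω) n̂n̂ᵀ gives
  R = [+0.932900, -0.318580, +0.167940; +0.348299, +0.916703, -0.195813; -0.091569, +0.241167, +0.966154]
β = atan2(√(R₁₃²+R₂₃²), R₃₃) = 0.260916; α = atan2(R₂₃, R₁₃) mod 2π = 5.421311; γ = atan2(R₃₂, −R₃₁) mod 2π = 1.207919
Need the full column D^3_{m',3} for m'=−3..3 at α=5.4213, β=0.2609, γ=1.2079.
cos(β/2)=0.991502, sin(β/2)=0.130088
d^3_{-3,3}: single k=6 term ⇒ +0.000005;  D = +0.000005+0.000000i
d^3_{-2,3}: single k=5 term ⇒ +0.000090;  D = +0.000054+0.000073i
d^3_{-1,3}: single k=4 term ⇒ +0.001090;  D = -0.000245+0.001062i
d^3_{0,3}: single k=3 term ⇒ +0.009596;  D = -0.008502+0.004450i
d^3_{1,3}: single k=2 term ⇒ +0.063343;  D = -0.058831-0.023478i
d^3_{2,3}: single k=1 term ⇒ +0.305340;  D = -0.098715-0.288942i
d^3_{3,3}: single k=0 term ⇒ +0.950085;  D = +0.482481-0.818459i
Y_3^{m'}(θ=1.0055,φ=0.7391) and Σ D·Y over m':
  (+0.0000+0.0000i)·(-0.1513-0.2005i)  (+0.0001+0.0001i)·(+0.0361-0.3887i)  (-0.0002+0.0011i)·(+0.0877-0.0799i)  (-0.0085+0.0044i)·(-0.3129+0.0000i)  (-0.0588-0.0235i)·(-0.0877-0.0799i)  (-0.0987-0.2889i)·(+0.0361+0.3887i)  (+0.4825-0.8185i)·(+0.1513-0.2005i)
Y_3^3(R⁻¹ n̂) = +0.023676-0.263950i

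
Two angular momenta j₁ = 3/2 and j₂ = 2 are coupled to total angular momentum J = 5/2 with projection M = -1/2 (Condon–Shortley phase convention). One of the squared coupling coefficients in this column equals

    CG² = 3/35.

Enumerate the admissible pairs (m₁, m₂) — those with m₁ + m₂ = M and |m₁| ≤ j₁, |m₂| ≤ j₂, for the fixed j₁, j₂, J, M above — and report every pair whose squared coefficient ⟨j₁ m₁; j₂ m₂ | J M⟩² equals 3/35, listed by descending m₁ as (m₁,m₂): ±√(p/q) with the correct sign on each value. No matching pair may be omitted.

Admissible pairs with m₁+m₂ = M = -1/2: (-3/2,1), (-1/2,0), (1/2,-1), (3/2,-2)
  (m₁,m₂)=(3/2,-2): CG² = 6/35, CG = +√(6/35)
  (m₁,m₂)=(1/2,-1): CG² = 5/14, CG = +√(5/14)
  (m₁,m₂)=(-1/2,0): CG² = 3/35, CG = −√(3/35)   ← matches the target
  (m₁,m₂)=(-3/2,1): CG² = 27/70, CG = −√(27/70)
Pairs with CG² = 3/35: (-1/2,0): −√(3/35)

(-1/2,0): −√(3/35)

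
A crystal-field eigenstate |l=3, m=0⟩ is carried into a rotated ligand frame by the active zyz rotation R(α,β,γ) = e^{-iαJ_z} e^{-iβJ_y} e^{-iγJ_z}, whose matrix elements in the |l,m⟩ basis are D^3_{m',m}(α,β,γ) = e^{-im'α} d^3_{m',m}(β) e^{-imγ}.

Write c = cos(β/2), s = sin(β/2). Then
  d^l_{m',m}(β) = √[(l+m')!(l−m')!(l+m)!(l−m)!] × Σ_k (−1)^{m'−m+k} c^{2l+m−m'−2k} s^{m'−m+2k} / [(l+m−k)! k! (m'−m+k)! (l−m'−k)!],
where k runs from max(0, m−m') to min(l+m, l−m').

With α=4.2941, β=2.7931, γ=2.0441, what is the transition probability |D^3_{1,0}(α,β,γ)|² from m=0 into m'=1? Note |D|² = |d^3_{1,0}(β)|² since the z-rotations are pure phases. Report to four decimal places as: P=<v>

P=0.2553

D^3_{1,0}(4.2941,2.7931,2.0441) = e^{-i·1·4.2941}·d^3_{1,0}(2.7931)·e^{-i·0·2.0441}. Compute d first:
Half-angle: c=0.173366, s=0.984857. N=√(24·2·6·6)=41.569219
Admissible k: 0..2 (factorial args all ≥0)
  k=0: (−1)^1·41.5692/(12)·0.1734^5·0.9849^1 = -0.000534
  k=1: (−1)^2·41.5692/(4)·0.1734^3·0.9849^3 = +0.051728
  k=2: (−1)^3·41.5692/(12)·0.1734^1·0.9849^5 = -0.556444
d^3_{1,0}(2.7931) = -0.000534 +0.051728 -0.556444 = -0.505250
|D^3_{1,0}|² = |d^3_{1,0}(β)|² = (-0.505250)² = 0.255278 (the z-rotation phases have unit modulus)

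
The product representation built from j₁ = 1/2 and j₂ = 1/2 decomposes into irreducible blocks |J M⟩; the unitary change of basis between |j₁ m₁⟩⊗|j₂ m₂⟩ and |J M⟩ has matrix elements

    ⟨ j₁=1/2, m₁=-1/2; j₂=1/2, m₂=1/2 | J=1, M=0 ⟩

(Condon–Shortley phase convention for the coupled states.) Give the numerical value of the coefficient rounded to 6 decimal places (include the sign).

triangle: 0!*1!*1!/3! = 1/6
(j±m)!: 0!*1!*1!*0!*1!*1! = 1
prefactor² = (2J+1)*Δ*N² = 1/2
  k=0: +1/(0!*0!*1!*1!*0!*0!) = 1
Σ = 1  ⇒  CG² = 1/2*1² = 1/2
CG = +√(1/2) = +0.707107

+0.707107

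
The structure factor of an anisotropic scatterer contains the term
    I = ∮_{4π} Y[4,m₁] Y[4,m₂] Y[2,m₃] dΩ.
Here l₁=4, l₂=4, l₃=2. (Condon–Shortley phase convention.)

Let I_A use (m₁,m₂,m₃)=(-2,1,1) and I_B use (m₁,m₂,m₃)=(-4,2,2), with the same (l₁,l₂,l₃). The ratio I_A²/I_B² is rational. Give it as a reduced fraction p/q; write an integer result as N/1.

Same 4,4,2: normalisation and zero-m 3j drop out of the ratio.
A: Δ: 6! 2! 2! / 11! → 1/13860; sum: t=4:+1/96 t=5:−1/240 = 1/160; 3j²(4 4 2; -2 1 1) = Δ·Π!·Σ² = 27/1540  (sign -1)
B: Δ: 6! 2! 2! / 11! → 1/13860; sum: t=6:+1/2880 = 1/2880; 3j²(4 4 2; -4 2 2) = Δ·Π!·Σ² = 2/165  (sign +1)
I_A²/I_B² = (27/1540)/(2/165) = 81/56

81/56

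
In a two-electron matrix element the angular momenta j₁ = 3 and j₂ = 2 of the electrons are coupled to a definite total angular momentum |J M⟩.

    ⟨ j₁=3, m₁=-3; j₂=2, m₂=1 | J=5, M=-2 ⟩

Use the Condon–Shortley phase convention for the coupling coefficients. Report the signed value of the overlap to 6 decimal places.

+0.182574  (= +√(1/30))

triangle: 0!*6!*4!/11! = 17280/39916800
(j±m)!: 0!*6!*3!*1!*3!*7! = 130636800
prefactor² = (2J+1)*Δ*N² = 622080
  k=0: +1/(0!*0!*6!*3!*0!*1!) = 1/4320
Σ = 1/4320  ⇒  CG² = 622080*(1/4320)² = 1/30
CG = +√(1/30) = +0.182574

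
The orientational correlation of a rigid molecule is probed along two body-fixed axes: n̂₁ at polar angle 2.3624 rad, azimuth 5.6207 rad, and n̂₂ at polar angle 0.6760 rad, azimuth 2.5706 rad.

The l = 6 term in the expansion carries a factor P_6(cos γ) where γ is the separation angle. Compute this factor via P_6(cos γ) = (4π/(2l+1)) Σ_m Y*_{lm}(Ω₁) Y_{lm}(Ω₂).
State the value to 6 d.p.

Term-by-term m-sum for l=6 (normalisation 4π/13 = 0.966644):
  m=-6: (-0.039111, 0.043052) × (-0.027818, -0.008131) = (0.001438, -0.000880)  (running Σ = (0.001438, -0.000880))
  m=-5: (0.201036, -0.034682) × (0.120065, -0.035389) = (0.022910, -0.011278)  (running Σ = (0.024348, -0.012158))
  m=-4: (-0.350344, -0.187613) × (-0.203677, 0.235448) = (0.115530, -0.044275)  (running Σ = (0.139878, -0.056433))
  m=-3: (0.167149, 0.377678) × (0.065146, -0.455095) = (0.182768, -0.051465)  (running Σ = (0.322647, -0.107898))
  m=-2: (0.013477, -0.053716) × (0.120160, 0.262827) = (0.015737, -0.002912)  (running Σ = (0.338384, -0.110810))
  m=-1: (0.280974, -0.219186) × (0.175225, 0.112559) = (0.073905, -0.006781)  (running Σ = (0.412289, -0.117591))
  m=0: (-0.165393, -0.000000) × (-0.362160, 0.000000) = (0.059899, 0.000000)  (running Σ = (0.472188, -0.117591))
  m=1: (-0.280974, -0.219186) × (-0.175225, 0.112559) = (0.073905, 0.006781)  (running Σ = (0.546093, -0.110810))
  m=2: (0.013477, 0.053716) × (0.120160, -0.262827) = (0.015737, 0.002912)  (running Σ = (0.561830, -0.107898))
  m=3: (-0.167149, 0.377678) × (-0.065146, -0.455095) = (0.182768, 0.051465)  (running Σ = (0.744599, -0.056433))
  m=4: (-0.350344, 0.187613) × (-0.203677, -0.235448) = (0.115530, 0.044275)  (running Σ = (0.860129, -0.012158))
  m=5: (-0.201036, -0.034682) × (-0.120065, -0.035389) = (0.022910, 0.011278)  (running Σ = (0.883039, -0.000880))
  m=6: (-0.039111, -0.043052) × (-0.027818, 0.008131) = (0.001438, 0.000880)  (running Σ = (0.884477, -0.000000))
Total Σ_m = (0.884477, -0.000000). Multiply by 0.966644: (0.854974, -0.000000). P_6(cos γ) = 0.854974

0.854974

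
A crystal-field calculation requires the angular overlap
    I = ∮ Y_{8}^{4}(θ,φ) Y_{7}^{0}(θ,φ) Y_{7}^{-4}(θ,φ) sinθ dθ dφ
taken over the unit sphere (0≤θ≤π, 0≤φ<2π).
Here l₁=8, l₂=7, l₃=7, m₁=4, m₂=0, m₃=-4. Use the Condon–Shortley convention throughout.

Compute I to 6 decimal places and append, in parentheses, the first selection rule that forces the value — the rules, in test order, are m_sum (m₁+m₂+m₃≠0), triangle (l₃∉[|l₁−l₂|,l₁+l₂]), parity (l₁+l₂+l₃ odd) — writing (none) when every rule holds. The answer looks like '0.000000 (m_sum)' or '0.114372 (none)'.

-0.069358 (none)

m-sum 0 ✓  L=22 even ✓  1≤7≤15 ✓
Π(2lᵢ+1) = 17×15×15 = 3825
triangle coeff Δ(8,7,7) = 1/22086194130
Σ_t [1,7]: t=1:−1/18289152000 t=2:+1/248832000 t=3:−1/24883200 t=4:+1/11943936 t=5:−1/24883200 t=6:+1/248832000 t=7:−1/18289152000 = 11/975421440
(3j)²=1750/289731 [(8 7 7; 0 0 0)], sign=-1
Σ_t [1,4]: t=1:−1/2612736000 t=2:+1/248832000 t=3:−1/174182400 t=4:+1/836075520 = -19/20901888000
(3j)²=133/50830 [(8 7 7; 4 0 -4)], sign=+1
⇒ 4πI² = 91875/1519817
I = (-1)√(91875/1519817/(4π)) = -0.06935824
No selection rule forces the value: the integral is nonzero (none).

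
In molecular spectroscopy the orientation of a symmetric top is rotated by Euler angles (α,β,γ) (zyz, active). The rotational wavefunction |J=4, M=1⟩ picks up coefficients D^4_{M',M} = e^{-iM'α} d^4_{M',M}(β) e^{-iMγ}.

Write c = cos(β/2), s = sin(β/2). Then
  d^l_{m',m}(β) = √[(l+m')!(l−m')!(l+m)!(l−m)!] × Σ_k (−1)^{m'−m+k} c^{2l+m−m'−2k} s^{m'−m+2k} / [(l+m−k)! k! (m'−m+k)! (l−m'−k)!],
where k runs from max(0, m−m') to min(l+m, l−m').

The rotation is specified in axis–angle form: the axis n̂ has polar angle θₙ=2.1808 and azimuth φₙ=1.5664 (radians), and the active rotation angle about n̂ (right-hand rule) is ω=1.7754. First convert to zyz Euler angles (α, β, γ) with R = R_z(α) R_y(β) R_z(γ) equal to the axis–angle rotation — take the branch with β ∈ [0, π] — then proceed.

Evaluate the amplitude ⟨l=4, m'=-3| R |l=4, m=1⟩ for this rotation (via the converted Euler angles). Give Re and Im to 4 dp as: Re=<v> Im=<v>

Re=0.1459 Im=-0.4309

Axis–angle → zyz. n̂ = (sinθₙcosφₙ, sinθₙsinφₙ, cosθₙ) = (+0.003603, +0.819638, -0.572870), ω = 1.7754.
R = I cosω + sinω [n̂]ₓ + (1−cosω) n̂n̂ᵀ gives
  R = [-0.203163, +0.564475, +0.800058; -0.557368, +0.605124, -0.568477; -0.805025, -0.561420, +0.191681]
β = atan2(√(R₁₃²+R₂₃²), R₃₃) = 1.377922; α = atan2(R₂₃, R₁₃) mod 2π = 5.665418; γ = atan2(R₃₂, −R₃₁) mod 2π = 5.674210
D^4_{-3,1}(5.6654,1.3779,5.6742) = e^{-i·-3·5.6654}·d^4_{-3,1}(1.3779)·e^{-i·1·5.6742}. Compute d first:
c=cos(1.377922/2)=0.771907, s=sin(1.377922/2)=0.635735; N=√[1·5040·120·6]=1904.940944
k∈{4,5} keeps every argument non-negative
  k=4: (−1)^0·1904.9409/(144)·0.7719^4·0.6357^4 = +0.767158
  k=5: (−1)^1·1904.9409/(240)·0.7719^2·0.6357^6 = -0.312219
d^4_{-3,1}(1.3779) = +0.767158 -0.312219 = +0.454939
Attach z-rotation phases: D = e^{-i(-3)(5.6654)}·(+0.454939)·e^{-i(1)(5.6742)} = +0.145899-0.430910i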